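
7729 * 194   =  1499426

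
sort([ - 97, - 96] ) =[-97,  -  96 ]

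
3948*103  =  406644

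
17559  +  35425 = 52984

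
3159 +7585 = 10744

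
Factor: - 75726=- 2^1*3^2*7^1*601^1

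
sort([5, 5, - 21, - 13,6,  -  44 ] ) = [-44, - 21, - 13,5, 5, 6] 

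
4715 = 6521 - 1806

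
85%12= 1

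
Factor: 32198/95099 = 2^1 * 17^1*61^(  -  1 )*947^1*1559^( - 1 )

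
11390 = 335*34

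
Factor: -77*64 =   -  4928= -2^6*7^1*11^1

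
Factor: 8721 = 3^3 * 17^1*19^1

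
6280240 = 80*78503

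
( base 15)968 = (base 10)2123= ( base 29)2f6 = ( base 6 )13455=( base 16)84b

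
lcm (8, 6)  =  24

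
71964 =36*1999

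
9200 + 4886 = 14086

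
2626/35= 75+1/35 = 75.03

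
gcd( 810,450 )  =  90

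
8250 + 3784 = 12034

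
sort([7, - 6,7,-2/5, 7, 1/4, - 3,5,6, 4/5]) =[-6, - 3, - 2/5,1/4,4/5, 5,6,7,7,7]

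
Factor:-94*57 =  - 5358  =  - 2^1*3^1* 19^1 * 47^1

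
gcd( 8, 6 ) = 2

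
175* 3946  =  690550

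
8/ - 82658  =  -1 +41325/41329=-  0.00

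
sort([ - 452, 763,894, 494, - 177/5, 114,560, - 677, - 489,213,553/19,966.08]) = [ - 677,-489, - 452, - 177/5 , 553/19, 114,213, 494, 560,763,  894,966.08 ] 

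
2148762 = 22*97671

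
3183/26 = 3183/26 =122.42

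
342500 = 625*548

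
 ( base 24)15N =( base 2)1011001111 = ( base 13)434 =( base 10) 719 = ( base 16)2CF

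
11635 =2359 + 9276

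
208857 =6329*33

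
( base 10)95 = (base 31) 32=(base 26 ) 3H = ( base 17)5A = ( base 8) 137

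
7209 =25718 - 18509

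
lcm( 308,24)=1848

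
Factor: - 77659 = -77659^1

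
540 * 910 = 491400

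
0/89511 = 0 = 0.00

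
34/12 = 2 + 5/6 = 2.83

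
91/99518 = 91/99518 =0.00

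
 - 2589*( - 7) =18123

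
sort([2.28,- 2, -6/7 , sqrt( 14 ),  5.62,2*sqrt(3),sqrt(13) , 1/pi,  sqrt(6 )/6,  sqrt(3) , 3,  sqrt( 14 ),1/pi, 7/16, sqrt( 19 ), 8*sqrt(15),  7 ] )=[-2 , - 6/7,  1/pi , 1/pi,sqrt( 6) /6,7/16, sqrt(3 ), 2.28,3, 2*sqrt(3), sqrt(13),sqrt(14),sqrt(14), sqrt(19),5.62,7, 8*sqrt( 15 )]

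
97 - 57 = 40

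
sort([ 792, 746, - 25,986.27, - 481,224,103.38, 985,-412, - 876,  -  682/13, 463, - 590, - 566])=[-876,-590, - 566 ,-481 , - 412, - 682/13,-25, 103.38  ,  224, 463, 746, 792,985, 986.27 ] 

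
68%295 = 68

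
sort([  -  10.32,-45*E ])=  [-45*E,-10.32 ] 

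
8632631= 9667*893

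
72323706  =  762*94913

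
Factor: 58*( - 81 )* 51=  - 239598 = - 2^1*3^5*17^1*29^1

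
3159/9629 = 3159/9629 =0.33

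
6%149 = 6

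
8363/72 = 116 + 11/72 = 116.15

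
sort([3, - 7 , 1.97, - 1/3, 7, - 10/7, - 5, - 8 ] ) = [ - 8, - 7, - 5, - 10/7, - 1/3, 1.97,3, 7]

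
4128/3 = 1376 = 1376.00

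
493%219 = 55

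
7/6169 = 7/6169 = 0.00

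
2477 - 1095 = 1382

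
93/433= 93/433 = 0.21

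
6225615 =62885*99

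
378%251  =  127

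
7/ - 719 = -1 + 712/719 = - 0.01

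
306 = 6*51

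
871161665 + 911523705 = 1782685370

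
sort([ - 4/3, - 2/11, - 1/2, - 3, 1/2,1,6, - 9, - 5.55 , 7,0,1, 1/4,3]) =[ - 9,  -  5.55, - 3,-4/3,-1/2,-2/11, 0 , 1/4,  1/2,1,1 , 3,  6,7 ]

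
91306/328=45653/164 = 278.37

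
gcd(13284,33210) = 6642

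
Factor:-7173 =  - 3^2*797^1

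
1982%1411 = 571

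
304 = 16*19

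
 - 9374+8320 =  - 1054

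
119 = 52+67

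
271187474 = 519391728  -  248204254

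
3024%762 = 738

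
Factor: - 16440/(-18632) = 15/17 = 3^1*5^1*17^(- 1)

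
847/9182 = 847/9182=0.09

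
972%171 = 117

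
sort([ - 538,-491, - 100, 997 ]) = [ - 538,  -  491 , - 100, 997]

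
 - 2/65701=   -  2/65701 = - 0.00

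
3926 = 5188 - 1262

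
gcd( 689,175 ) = 1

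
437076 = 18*24282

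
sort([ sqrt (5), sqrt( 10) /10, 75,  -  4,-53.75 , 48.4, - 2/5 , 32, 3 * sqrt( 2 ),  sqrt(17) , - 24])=[ - 53.75,  -  24, - 4, - 2/5,sqrt( 10 )/10 , sqrt(5 ), sqrt ( 17 ), 3 * sqrt ( 2) , 32, 48.4, 75]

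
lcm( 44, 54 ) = 1188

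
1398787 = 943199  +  455588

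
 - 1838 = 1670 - 3508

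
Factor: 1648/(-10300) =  -2^2*5^( - 2) = -4/25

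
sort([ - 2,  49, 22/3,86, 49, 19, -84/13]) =[ - 84/13, -2, 22/3 , 19,49, 49, 86] 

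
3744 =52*72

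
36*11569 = 416484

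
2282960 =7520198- 5237238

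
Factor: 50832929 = 7^1*7261847^1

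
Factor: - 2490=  - 2^1  *  3^1*5^1*83^1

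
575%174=53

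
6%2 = 0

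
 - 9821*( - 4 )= 39284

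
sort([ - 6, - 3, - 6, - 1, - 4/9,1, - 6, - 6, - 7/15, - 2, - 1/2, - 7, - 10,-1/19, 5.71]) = [ - 10, - 7, - 6,-6 , - 6, - 6, - 3,  -  2, - 1, - 1/2, - 7/15, - 4/9,-1/19, 1, 5.71] 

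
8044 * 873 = 7022412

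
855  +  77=932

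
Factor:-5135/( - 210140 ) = 13/532  =  2^( - 2)*7^( - 1 )*13^1*19^( - 1) 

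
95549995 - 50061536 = 45488459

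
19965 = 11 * 1815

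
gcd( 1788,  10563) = 3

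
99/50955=33/16985 = 0.00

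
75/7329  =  25/2443 =0.01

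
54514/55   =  54514/55= 991.16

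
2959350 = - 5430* (  -  545)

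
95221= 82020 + 13201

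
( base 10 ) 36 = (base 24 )1c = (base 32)14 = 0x24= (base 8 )44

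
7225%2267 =424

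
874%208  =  42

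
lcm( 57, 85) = 4845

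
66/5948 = 33/2974 = 0.01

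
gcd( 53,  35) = 1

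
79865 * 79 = 6309335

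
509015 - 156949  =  352066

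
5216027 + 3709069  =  8925096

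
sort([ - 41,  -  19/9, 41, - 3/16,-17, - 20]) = [ - 41, - 20,  -  17, - 19/9,-3/16,41]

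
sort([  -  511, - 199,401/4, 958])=[ - 511, - 199,401/4,958] 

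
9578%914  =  438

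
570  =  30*19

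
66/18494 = 33/9247 = 0.00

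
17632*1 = 17632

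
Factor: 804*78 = 62712 = 2^3 * 3^2*13^1*67^1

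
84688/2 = 42344 = 42344.00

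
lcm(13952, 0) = 0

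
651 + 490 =1141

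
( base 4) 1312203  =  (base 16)1da3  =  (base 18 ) 1579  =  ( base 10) 7587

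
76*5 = 380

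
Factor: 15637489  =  7^1*2233927^1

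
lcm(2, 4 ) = 4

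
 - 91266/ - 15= 30422/5= 6084.40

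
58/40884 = 29/20442 = 0.00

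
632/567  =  1  +  65/567 = 1.11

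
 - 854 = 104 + -958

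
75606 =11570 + 64036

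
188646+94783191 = 94971837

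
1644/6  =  274= 274.00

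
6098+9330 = 15428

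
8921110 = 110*81101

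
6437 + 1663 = 8100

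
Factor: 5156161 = 5156161^1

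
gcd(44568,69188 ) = 4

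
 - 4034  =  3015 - 7049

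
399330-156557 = 242773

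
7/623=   1/89=0.01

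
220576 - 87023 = 133553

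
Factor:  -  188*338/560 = -7943/70 = -2^( - 1)*5^(-1)*7^ ( - 1)*13^2*47^1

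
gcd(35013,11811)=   3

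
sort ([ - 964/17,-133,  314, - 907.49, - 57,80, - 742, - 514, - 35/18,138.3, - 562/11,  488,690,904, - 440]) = [-907.49, - 742, - 514, - 440,-133 ,  -  57, - 964/17, - 562/11,-35/18, 80,  138.3,  314,488,  690,904]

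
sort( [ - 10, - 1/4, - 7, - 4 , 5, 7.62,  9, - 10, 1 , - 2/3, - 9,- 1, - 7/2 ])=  [ - 10, - 10,-9, - 7, - 4, - 7/2, - 1 , - 2/3, - 1/4 , 1,5, 7.62, 9] 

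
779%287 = 205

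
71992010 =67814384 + 4177626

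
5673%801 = 66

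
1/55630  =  1/55630=0.00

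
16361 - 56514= -40153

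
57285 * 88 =5041080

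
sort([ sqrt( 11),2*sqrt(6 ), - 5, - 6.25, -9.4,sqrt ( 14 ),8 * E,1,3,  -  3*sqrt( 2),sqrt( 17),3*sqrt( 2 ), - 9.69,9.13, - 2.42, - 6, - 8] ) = [ - 9.69, - 9.4, -8, - 6.25, - 6, - 5, - 3*sqrt( 2 ), - 2.42,1,3,sqrt( 11),sqrt( 14),  sqrt ( 17),3*sqrt(2) , 2 * sqrt(6 ),9.13,  8*E ] 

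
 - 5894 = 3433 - 9327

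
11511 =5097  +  6414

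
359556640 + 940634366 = 1300191006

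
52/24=13/6 = 2.17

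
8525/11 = 775= 775.00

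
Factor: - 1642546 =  - 2^1 *199^1 * 4127^1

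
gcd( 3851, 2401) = 1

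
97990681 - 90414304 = 7576377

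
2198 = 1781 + 417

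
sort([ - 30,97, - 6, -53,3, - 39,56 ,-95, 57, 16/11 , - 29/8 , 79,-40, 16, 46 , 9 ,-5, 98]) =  [ -95 , - 53,  -  40,-39, -30,-6,-5, - 29/8, 16/11,3,9,  16, 46,56,57,  79,97, 98] 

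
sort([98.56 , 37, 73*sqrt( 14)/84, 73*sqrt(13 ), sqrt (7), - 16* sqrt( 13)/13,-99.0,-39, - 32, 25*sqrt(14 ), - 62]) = [ - 99.0,  -  62, - 39,  -  32, - 16*sqrt(13 )/13, sqrt(7 ), 73*sqrt( 14)/84,  37,25  *sqrt( 14), 98.56,  73*sqrt(13)]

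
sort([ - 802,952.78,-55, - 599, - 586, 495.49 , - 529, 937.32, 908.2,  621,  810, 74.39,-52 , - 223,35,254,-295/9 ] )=[ - 802, - 599, - 586,-529, - 223 ,-55, - 52 , - 295/9,35,74.39,254, 495.49, 621,810,908.2,937.32 , 952.78]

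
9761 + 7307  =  17068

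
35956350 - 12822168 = 23134182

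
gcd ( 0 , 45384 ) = 45384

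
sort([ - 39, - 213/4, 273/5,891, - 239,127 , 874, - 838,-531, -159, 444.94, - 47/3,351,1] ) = [ - 838, - 531,-239, - 159, - 213/4, - 39, - 47/3,  1, 273/5, 127 , 351, 444.94, 874, 891] 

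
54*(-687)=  - 37098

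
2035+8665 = 10700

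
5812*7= 40684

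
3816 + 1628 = 5444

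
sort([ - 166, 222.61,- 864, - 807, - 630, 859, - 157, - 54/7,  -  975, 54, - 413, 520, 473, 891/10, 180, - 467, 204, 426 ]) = [ - 975, - 864, - 807, - 630,-467 , - 413, -166,-157, - 54/7, 54 , 891/10, 180, 204, 222.61, 426 , 473, 520, 859 ]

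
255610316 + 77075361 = 332685677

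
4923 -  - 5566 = 10489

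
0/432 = 0 =0.00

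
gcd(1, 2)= 1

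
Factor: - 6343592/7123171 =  - 2^3*11^( - 1 )*31^1*103^( - 1 )*6287^(- 1)*25579^1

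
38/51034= 1/1343 = 0.00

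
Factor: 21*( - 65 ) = - 3^1  *  5^1*7^1 * 13^1 = - 1365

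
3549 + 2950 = 6499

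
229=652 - 423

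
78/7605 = 2/195 = 0.01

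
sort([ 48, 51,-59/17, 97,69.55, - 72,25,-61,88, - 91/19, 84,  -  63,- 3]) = [  -  72 , - 63, - 61,-91/19,-59/17,  -  3,25, 48 , 51,69.55,84, 88 , 97]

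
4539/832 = 5 + 379/832 = 5.46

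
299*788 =235612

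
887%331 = 225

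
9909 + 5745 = 15654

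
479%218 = 43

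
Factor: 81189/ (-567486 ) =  - 2^ ( -1)*3^(  -  1 )*97^1*113^ ( - 1)   =  -97/678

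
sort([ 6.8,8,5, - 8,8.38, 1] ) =[ -8,1,5,6.8,  8,8.38 ] 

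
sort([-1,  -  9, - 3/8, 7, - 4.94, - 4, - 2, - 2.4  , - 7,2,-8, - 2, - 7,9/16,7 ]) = [-9, - 8, -7, - 7, - 4.94, - 4, - 2.4, - 2,-2, - 1, - 3/8, 9/16,  2, 7 , 7 ] 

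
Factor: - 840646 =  - 2^1 * 420323^1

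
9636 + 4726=14362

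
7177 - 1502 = 5675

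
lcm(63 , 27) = 189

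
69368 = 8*8671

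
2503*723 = 1809669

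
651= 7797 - 7146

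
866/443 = 866/443 = 1.95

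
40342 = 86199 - 45857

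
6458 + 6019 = 12477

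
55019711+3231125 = 58250836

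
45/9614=45/9614 = 0.00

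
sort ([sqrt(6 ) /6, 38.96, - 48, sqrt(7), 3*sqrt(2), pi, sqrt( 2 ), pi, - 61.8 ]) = [-61.8,-48 , sqrt(6 )/6, sqrt(2 ), sqrt (7), pi, pi, 3*sqrt (2), 38.96 ]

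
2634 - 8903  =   - 6269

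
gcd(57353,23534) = 1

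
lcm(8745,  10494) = 52470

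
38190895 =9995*3821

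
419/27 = 419/27 = 15.52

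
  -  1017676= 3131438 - 4149114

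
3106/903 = 3 + 397/903 =3.44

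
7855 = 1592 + 6263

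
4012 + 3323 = 7335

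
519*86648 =44970312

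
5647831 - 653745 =4994086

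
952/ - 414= - 3 + 145/207 = - 2.30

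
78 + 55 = 133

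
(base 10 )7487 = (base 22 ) FA7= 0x1D3F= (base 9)11238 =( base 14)2a2b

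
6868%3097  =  674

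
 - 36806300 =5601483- 42407783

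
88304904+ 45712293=134017197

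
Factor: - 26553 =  - 3^1 * 53^1*167^1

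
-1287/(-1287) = 1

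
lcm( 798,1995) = 3990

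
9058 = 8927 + 131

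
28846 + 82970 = 111816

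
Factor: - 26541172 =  - 2^2*7^1*23^1 * 41213^1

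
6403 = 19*337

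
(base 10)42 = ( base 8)52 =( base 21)20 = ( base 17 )28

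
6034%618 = 472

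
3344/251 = 3344/251=   13.32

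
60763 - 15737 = 45026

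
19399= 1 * 19399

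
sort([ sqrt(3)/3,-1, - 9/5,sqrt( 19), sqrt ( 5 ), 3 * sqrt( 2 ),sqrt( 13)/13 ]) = [  -  9/5,-1,sqrt( 13)/13,sqrt( 3 )/3,sqrt( 5 ), 3*sqrt(2 ),sqrt( 19)]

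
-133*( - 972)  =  129276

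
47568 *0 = 0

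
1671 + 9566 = 11237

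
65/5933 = 65/5933 = 0.01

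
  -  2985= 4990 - 7975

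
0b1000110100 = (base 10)564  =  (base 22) 13E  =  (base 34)GK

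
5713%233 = 121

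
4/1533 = 4/1533 = 0.00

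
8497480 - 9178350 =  - 680870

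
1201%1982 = 1201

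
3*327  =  981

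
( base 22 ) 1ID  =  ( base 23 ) 1FJ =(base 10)893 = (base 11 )742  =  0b1101111101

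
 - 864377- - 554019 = -310358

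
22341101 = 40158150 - 17817049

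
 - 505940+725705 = 219765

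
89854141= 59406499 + 30447642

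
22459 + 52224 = 74683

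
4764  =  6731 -1967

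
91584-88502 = 3082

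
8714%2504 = 1202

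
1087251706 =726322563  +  360929143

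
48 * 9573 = 459504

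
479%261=218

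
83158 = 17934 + 65224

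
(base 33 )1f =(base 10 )48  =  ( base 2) 110000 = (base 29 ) 1j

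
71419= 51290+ 20129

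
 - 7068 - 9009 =-16077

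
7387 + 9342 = 16729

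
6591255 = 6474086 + 117169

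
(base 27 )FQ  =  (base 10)431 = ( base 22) jd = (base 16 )1af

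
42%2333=42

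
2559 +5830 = 8389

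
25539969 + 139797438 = 165337407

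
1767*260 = 459420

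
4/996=1/249 = 0.00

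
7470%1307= 935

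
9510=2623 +6887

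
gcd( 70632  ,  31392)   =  7848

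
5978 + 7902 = 13880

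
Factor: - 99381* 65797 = -3^1*19^1 * 157^1*211^1 * 3463^1 = -  6538971657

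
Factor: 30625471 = 73^1 * 419527^1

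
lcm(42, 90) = 630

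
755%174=59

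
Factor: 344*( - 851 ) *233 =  - 2^3*23^1*37^1*43^1 * 233^1 = - 68209352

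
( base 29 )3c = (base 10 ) 99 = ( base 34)2v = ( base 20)4J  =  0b1100011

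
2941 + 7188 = 10129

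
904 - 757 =147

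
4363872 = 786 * 5552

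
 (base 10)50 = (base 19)2c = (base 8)62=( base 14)38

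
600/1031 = 600/1031 = 0.58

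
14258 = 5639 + 8619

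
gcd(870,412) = 2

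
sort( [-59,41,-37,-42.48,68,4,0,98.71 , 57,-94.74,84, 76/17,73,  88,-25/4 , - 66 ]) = [-94.74, -66, - 59, - 42.48,-37,  -  25/4, 0,4  ,  76/17, 41,57, 68,73,84,88,98.71]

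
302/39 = 7 + 29/39 = 7.74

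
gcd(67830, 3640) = 70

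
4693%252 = 157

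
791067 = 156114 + 634953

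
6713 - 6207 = 506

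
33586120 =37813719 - 4227599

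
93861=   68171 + 25690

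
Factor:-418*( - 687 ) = 287166 = 2^1*3^1*11^1*19^1*229^1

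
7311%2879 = 1553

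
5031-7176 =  - 2145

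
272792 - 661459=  - 388667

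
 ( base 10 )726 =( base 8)1326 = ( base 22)1b0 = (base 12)506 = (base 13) 43b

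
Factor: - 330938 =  - 2^1*165469^1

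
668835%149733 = 69903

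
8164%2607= 343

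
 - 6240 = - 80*78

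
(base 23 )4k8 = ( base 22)57a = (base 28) 388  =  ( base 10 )2584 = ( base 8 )5030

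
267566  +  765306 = 1032872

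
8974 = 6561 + 2413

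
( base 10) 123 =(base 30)43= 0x7b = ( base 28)4b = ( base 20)63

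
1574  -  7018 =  - 5444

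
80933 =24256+56677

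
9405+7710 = 17115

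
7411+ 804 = 8215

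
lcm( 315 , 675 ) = 4725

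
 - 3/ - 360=1/120 = 0.01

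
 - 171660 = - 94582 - 77078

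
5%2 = 1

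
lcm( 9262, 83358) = 83358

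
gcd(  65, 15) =5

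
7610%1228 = 242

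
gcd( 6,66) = 6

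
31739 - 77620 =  - 45881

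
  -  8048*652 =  - 5247296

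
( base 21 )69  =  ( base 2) 10000111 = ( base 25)5A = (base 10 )135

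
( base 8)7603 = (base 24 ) 6LB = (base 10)3971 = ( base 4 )332003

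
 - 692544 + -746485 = -1439029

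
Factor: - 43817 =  - 43^1*1019^1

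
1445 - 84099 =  - 82654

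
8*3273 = 26184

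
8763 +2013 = 10776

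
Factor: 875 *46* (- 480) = -19320000 = - 2^6*3^1*5^4*7^1 *23^1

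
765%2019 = 765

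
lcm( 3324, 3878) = 23268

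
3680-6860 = -3180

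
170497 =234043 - 63546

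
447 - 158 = 289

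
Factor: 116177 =116177^1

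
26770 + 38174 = 64944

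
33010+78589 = 111599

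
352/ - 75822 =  - 1 + 37735/37911  =  - 0.00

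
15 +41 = 56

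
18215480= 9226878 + 8988602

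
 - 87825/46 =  - 1910 + 35/46 = - 1909.24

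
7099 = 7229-130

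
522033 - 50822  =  471211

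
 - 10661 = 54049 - 64710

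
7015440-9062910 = -2047470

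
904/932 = 226/233= 0.97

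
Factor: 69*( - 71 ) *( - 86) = 2^1*3^1 * 23^1 * 43^1* 71^1 = 421314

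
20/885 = 4/177  =  0.02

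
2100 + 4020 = 6120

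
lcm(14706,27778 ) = 250002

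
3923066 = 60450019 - 56526953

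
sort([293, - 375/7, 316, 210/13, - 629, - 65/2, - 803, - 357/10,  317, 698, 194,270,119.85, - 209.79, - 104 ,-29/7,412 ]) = [-803, -629,-209.79,-104,-375/7, - 357/10, - 65/2, - 29/7, 210/13,  119.85,194,270,293, 316,317, 412,  698 ]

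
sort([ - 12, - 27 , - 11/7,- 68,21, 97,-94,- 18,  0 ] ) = [ - 94, - 68, - 27, - 18,-12,-11/7,0, 21, 97] 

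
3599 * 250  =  899750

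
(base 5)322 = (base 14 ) 63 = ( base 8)127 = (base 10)87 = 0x57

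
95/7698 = 95/7698 = 0.01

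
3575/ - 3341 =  - 2 + 239/257 = -  1.07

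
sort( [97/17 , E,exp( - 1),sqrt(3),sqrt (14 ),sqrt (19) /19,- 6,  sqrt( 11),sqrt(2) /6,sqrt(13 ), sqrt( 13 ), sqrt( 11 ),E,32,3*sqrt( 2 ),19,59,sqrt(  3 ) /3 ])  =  [ - 6,  sqrt(19) /19,  sqrt( 2 ) /6,exp( - 1),sqrt( 3 ) /3, sqrt (3 ),E,E,sqrt( 11 ), sqrt( 11), sqrt( 13 ) , sqrt(13), sqrt( 14 ),3*sqrt (2 ),  97/17,19,32,59 ]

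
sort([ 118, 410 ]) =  [118,410 ]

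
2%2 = 0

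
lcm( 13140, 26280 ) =26280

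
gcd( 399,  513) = 57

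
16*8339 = 133424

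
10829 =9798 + 1031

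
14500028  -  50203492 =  - 35703464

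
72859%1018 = 581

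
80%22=14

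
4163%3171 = 992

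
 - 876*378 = -331128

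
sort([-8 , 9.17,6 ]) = [- 8,6,9.17] 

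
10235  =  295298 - 285063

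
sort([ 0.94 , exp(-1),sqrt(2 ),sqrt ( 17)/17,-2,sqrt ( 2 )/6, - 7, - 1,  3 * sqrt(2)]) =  [ - 7, - 2, - 1,sqrt( 2) /6,sqrt(17) /17 , exp( - 1), 0.94,sqrt( 2), 3*sqrt( 2) ] 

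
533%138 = 119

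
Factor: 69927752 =2^3*19^1*460051^1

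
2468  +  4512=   6980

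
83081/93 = 83081/93=893.34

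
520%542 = 520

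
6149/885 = 6149/885= 6.95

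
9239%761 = 107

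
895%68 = 11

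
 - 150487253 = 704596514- 855083767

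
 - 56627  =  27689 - 84316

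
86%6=2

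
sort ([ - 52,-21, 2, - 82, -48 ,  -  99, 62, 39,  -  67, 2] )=[ - 99,-82, - 67,-52, - 48, - 21, 2,  2  ,  39,62]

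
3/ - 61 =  - 3/61= - 0.05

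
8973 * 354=3176442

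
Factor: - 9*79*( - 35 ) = 3^2*5^1*7^1 * 79^1 = 24885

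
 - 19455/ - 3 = 6485 + 0/1 = 6485.00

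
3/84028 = 3/84028 = 0.00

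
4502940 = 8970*502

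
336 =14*24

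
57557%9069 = 3143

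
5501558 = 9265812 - 3764254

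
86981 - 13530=73451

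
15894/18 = 883 = 883.00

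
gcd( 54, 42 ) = 6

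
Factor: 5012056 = 2^3*7^1 * 89501^1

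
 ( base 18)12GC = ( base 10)6780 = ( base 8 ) 15174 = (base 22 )e04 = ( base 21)F7I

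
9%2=1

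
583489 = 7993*73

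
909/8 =113 + 5/8= 113.62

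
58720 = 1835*32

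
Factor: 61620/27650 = 2^1*3^1*5^(-1 )*7^( - 1)*13^1 = 78/35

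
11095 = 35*317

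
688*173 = 119024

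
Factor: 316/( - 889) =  - 2^2*7^(-1 )*79^1 * 127^(-1 )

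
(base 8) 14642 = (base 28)8AA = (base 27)901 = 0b1100110100010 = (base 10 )6562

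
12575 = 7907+4668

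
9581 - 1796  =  7785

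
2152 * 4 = 8608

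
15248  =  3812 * 4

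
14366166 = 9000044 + 5366122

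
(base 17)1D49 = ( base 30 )9lh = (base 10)8747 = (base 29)ABI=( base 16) 222B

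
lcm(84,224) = 672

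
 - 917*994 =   -  911498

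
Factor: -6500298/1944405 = - 2^1*3^(-3)*5^(  -  1 )*7^1*4801^( -1 )*154769^1 = - 2166766/648135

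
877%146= 1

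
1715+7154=8869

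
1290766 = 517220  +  773546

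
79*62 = 4898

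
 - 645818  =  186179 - 831997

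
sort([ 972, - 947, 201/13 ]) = [ - 947, 201/13,  972]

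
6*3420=20520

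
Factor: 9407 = 23^1*409^1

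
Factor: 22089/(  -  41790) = -2^( - 1)*5^(-1)*7^( - 1 )*37^1 = - 37/70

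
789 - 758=31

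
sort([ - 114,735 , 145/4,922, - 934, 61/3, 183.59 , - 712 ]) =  [ - 934,-712,-114,61/3,145/4,183.59, 735,922]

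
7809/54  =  2603/18 = 144.61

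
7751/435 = 7751/435 = 17.82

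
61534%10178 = 466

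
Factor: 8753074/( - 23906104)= - 4376537/11953052 = -2^(  -  2)*11^1*19^(-1)*157277^(- 1)*397867^1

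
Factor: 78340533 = 3^1*26113511^1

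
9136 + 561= 9697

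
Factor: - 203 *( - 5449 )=7^1*29^1  *  5449^1 = 1106147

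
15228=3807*4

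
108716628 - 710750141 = -602033513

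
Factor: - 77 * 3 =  - 3^1*7^1 *11^1 = - 231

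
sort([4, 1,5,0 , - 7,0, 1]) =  [ - 7 , 0 , 0, 1, 1, 4, 5 ]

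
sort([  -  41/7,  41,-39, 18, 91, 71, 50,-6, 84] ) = [-39, - 6, - 41/7,18, 41, 50, 71 , 84, 91]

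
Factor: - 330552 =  - 2^3*3^2 *4591^1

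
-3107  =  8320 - 11427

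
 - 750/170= -75/17 =- 4.41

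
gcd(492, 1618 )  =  2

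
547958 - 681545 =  - 133587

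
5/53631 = 5/53631 = 0.00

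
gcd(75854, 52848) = 2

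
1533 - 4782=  - 3249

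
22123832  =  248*89209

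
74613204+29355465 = 103968669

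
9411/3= 3137 = 3137.00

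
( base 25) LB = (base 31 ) h9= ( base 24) m8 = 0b1000011000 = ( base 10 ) 536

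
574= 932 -358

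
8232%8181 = 51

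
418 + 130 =548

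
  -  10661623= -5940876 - 4720747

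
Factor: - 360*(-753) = 271080 = 2^3*3^3* 5^1*251^1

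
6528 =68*96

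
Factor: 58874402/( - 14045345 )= -2^1*5^( - 1)*2809069^(- 1)*29437201^1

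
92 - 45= 47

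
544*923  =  502112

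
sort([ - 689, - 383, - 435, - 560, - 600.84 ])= [ - 689 , - 600.84, - 560, - 435,  -  383]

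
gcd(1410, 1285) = 5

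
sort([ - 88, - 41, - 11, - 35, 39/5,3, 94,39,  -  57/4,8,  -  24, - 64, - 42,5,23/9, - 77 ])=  [  -  88,-77,  -  64,  -  42, - 41, - 35, - 24,- 57/4, - 11, 23/9, 3,5,39/5  ,  8,39,94]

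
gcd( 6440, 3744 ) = 8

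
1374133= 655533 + 718600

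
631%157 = 3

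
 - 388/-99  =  388/99 = 3.92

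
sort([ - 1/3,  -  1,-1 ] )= [-1, - 1, - 1/3]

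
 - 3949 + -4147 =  - 8096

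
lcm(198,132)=396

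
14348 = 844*17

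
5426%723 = 365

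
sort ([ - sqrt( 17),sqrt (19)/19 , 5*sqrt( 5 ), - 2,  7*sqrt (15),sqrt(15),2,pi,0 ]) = [ - sqrt( 17 ), - 2,0,sqrt( 19 ) /19,2  ,  pi, sqrt( 15),5*sqrt ( 5),7*sqrt(15 ) ]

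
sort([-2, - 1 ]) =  [ - 2,-1 ]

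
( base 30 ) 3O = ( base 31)3l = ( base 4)1302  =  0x72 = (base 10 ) 114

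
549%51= 39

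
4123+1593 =5716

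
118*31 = 3658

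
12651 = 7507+5144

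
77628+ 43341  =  120969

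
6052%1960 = 172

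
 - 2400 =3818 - 6218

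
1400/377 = 3 + 269/377 = 3.71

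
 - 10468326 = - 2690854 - 7777472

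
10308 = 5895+4413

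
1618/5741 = 1618/5741   =  0.28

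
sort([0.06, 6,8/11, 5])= [0.06,  8/11,  5,6 ]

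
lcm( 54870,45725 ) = 274350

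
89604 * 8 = 716832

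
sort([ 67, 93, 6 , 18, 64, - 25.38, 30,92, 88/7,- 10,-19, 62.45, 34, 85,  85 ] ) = [ - 25.38,  -  19, - 10, 6, 88/7, 18 , 30,34, 62.45, 64,67 , 85,85, 92, 93]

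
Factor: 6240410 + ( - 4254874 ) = 1985536 = 2^10*7^1*277^1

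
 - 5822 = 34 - 5856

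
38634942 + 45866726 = 84501668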